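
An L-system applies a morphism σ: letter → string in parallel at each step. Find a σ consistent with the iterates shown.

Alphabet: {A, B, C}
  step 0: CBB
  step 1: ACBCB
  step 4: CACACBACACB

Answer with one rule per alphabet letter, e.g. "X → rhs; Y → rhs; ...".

A->C, B->CB, C->A

  step 0 ⇒ step 1: CBB ⇒ A·CB·CB
    B ↦ CB
    C ↦ A
    A ↦ C  (constrained at step 1)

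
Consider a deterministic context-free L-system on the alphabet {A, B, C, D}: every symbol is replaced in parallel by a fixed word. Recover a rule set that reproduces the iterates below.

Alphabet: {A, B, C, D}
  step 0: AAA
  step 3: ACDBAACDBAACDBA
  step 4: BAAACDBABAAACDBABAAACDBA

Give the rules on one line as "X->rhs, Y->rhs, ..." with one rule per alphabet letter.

A->BA, B->D, C->A, D->AC

  step 3 ⇒ step 4: ACDBAACDBAACDBA ⇒ BA·A·AC·D·BA·BA·A·AC·D·BA·BA·A·AC·D·BA
    A ↦ BA
    B ↦ D
    C ↦ A
    D ↦ AC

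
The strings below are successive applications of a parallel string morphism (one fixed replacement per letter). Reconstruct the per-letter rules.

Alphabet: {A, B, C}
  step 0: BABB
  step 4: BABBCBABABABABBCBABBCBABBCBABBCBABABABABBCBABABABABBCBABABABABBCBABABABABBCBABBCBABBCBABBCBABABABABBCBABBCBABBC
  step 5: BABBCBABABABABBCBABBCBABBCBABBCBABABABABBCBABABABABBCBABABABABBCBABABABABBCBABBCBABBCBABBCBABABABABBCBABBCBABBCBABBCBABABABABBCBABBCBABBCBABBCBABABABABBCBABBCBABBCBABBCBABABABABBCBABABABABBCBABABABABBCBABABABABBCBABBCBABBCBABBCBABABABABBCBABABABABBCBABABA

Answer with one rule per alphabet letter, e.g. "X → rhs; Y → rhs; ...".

  step 4 ⇒ step 5: BABBCBABABABABBCBABBCBABBCBABBCBABABABABBCBABABABABBCBABABABABBCBABABABABBCBABBCBABBCBABBCBABABABABBCBABBCBABBC ⇒ BA·BBC·BA·BA·BA·BA·BBC·BA·BBC·BA·BBC·BA·BBC·BA·BA·BA·BA·BBC·BA·BA·BA·BA·BBC·BA·BA·BA·BA·BBC·BA·BA·BA·BA·BBC·BA·BBC·BA·BBC·BA·BBC·BA·BA·BA·BA·BBC·BA·BBC·BA·BBC·BA·BBC·BA·BA·BA·BA·BBC·BA·BBC·BA·BBC·BA·BBC·BA·BA·BA·BA·BBC·BA·BBC·BA·BBC·BA·BBC·BA·BA·BA·BA·BBC·BA·BA·BA·BA·BBC·BA·BA·BA·BA·BBC·BA·BA·BA·BA·BBC·BA·BBC·BA·BBC·BA·BBC·BA·BA·BA·BA·BBC·BA·BA·BA·BA·BBC·BA·BA·BA
    A ↦ BBC
    B ↦ BA
    C ↦ BA

A->BBC, B->BA, C->BA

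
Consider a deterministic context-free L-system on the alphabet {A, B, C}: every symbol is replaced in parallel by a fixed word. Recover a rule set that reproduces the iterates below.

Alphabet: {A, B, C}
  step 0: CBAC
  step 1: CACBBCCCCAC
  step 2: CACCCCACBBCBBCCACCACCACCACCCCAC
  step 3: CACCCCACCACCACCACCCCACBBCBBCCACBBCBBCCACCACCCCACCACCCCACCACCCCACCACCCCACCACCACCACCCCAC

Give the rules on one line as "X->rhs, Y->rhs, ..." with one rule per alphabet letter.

  step 2 ⇒ step 3: CACCCCACBBCBBCCACCACCACCACCCCAC ⇒ CAC·CC·CAC·CAC·CAC·CAC·CC·CAC·BBC·BBC·CAC·BBC·BBC·CAC·CAC·CC·CAC·CAC·CC·CAC·CAC·CC·CAC·CAC·CC·CAC·CAC·CAC·CAC·CC·CAC
    A ↦ CC
    B ↦ BBC
    C ↦ CAC

A->CC, B->BBC, C->CAC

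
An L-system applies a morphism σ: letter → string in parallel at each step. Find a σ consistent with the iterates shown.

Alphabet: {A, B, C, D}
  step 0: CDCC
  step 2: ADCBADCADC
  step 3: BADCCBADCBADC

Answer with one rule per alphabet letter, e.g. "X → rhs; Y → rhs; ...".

  step 2 ⇒ step 3: ADCBADCADC ⇒ B·A·DC·C·B·A·DC·B·A·DC
    A ↦ B
    B ↦ C
    C ↦ DC
    D ↦ A

A->B, B->C, C->DC, D->A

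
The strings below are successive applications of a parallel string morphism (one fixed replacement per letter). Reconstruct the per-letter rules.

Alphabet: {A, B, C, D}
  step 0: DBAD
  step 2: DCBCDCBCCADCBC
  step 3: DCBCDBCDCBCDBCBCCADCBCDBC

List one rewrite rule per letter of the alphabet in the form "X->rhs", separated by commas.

A->CA, B->D, C->BC, D->DC

  step 2 ⇒ step 3: DCBCDCBCCADCBC ⇒ DC·BC·D·BC·DC·BC·D·BC·BC·CA·DC·BC·D·BC
    A ↦ CA
    B ↦ D
    C ↦ BC
    D ↦ DC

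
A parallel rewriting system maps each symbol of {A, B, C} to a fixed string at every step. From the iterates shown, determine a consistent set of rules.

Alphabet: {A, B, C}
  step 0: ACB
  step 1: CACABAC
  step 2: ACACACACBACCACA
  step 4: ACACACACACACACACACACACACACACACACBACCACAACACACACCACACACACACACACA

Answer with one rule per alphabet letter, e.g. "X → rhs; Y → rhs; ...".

  step 1 ⇒ step 2: CACABAC ⇒ ACA·C·ACA·C·BAC·C·ACA
    A ↦ C
    B ↦ BAC
    C ↦ ACA

A->C, B->BAC, C->ACA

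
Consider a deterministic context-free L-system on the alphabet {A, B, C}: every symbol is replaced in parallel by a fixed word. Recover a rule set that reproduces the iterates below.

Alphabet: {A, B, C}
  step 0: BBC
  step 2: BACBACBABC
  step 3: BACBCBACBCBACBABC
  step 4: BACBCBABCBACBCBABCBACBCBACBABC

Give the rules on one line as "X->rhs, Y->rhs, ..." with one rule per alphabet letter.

A->C, B->BA, C->BC

  step 3 ⇒ step 4: BACBCBACBCBACBABC ⇒ BA·C·BC·BA·BC·BA·C·BC·BA·BC·BA·C·BC·BA·C·BA·BC
    A ↦ C
    B ↦ BA
    C ↦ BC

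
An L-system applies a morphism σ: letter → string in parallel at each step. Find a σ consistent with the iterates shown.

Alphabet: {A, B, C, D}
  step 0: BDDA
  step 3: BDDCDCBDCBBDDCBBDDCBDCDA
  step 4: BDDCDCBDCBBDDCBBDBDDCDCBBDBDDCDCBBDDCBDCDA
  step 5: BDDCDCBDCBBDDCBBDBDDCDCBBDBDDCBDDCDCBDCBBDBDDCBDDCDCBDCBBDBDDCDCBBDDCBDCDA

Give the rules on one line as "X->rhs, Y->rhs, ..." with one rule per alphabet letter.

A->DA, B->BD, C->B, D->DC

  step 4 ⇒ step 5: BDDCDCBDCBBDDCBBDBDDCDCBBDBDDCDCBBDDCBDCDA ⇒ BD·DC·DC·B·DC·B·BD·DC·B·BD·BD·DC·DC·B·BD·BD·DC·BD·DC·DC·B·DC·B·BD·BD·DC·BD·DC·DC·B·DC·B·BD·BD·DC·DC·B·BD·DC·B·DC·DA
    A ↦ DA
    B ↦ BD
    C ↦ B
    D ↦ DC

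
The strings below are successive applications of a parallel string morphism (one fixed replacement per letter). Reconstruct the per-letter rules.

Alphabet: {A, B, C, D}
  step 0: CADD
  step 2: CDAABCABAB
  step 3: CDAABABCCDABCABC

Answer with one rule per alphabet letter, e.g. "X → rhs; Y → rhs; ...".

A->AB, B->C, C->CD, D->A

  step 2 ⇒ step 3: CDAABCABAB ⇒ CD·A·AB·AB·C·CD·AB·C·AB·C
    A ↦ AB
    B ↦ C
    C ↦ CD
    D ↦ A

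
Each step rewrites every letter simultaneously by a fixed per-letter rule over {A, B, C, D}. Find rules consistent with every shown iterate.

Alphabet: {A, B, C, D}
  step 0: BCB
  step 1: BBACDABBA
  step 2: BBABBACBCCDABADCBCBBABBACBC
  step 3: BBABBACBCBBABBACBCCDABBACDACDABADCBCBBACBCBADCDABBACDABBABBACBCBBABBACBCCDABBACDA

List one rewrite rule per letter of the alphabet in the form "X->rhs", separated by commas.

A->CBC, B->BBA, C->CDA, D->BAD

  step 2 ⇒ step 3: BBABBACBCCDABADCBCBBABBACBC ⇒ BBA·BBA·CBC·BBA·BBA·CBC·CDA·BBA·CDA·CDA·BAD·CBC·BBA·CBC·BAD·CDA·BBA·CDA·BBA·BBA·CBC·BBA·BBA·CBC·CDA·BBA·CDA
    A ↦ CBC
    B ↦ BBA
    C ↦ CDA
    D ↦ BAD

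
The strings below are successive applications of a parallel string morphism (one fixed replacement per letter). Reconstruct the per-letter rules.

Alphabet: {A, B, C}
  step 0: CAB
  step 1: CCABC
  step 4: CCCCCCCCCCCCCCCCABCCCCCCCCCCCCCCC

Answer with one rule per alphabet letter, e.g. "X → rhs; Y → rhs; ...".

A->AB, B->C, C->CC

  step 0 ⇒ step 1: CAB ⇒ CC·AB·C
    A ↦ AB
    B ↦ C
    C ↦ CC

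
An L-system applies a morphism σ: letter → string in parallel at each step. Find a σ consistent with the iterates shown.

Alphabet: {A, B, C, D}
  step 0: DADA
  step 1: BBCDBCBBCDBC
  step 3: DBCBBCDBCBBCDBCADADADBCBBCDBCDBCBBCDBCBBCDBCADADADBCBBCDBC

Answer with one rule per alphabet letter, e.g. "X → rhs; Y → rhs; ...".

A->DBC, B->AD, C->A, D->BBC

  step 0 ⇒ step 1: DADA ⇒ BBC·DBC·BBC·DBC
    A ↦ DBC
    D ↦ BBC
    B ↦ AD  (constrained at step 1)
    C ↦ A  (constrained at step 1)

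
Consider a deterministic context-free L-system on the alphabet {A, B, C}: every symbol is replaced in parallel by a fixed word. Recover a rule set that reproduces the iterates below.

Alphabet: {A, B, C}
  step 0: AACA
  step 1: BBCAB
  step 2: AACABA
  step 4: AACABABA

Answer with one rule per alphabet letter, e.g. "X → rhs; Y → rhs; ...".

A->B, B->A, C->CA

  step 1 ⇒ step 2: BBCAB ⇒ A·A·CA·B·A
    A ↦ B
    B ↦ A
    C ↦ CA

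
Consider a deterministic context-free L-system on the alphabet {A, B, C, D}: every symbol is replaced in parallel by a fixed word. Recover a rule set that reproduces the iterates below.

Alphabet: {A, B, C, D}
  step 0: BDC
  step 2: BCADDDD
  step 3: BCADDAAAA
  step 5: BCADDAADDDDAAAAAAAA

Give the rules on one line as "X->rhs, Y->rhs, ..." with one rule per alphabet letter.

  step 2 ⇒ step 3: BCADDDD ⇒ BC·A·DD·A·A·A·A
    A ↦ DD
    B ↦ BC
    C ↦ A
    D ↦ A

A->DD, B->BC, C->A, D->A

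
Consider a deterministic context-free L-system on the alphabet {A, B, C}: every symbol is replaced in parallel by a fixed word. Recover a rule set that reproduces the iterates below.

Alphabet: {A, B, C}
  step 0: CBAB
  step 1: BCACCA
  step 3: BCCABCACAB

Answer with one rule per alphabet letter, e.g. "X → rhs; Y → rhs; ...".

  step 0 ⇒ step 1: CBAB ⇒ B·CA·C·CA
    A ↦ C
    B ↦ CA
    C ↦ B

A->C, B->CA, C->B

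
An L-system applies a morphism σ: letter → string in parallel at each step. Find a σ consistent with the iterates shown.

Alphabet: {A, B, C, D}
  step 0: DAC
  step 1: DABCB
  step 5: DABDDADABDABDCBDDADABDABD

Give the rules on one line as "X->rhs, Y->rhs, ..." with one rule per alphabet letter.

  step 0 ⇒ step 1: DAC ⇒ DA·B·CB
    A ↦ B
    C ↦ CB
    D ↦ DA
    B ↦ D  (constrained at step 1)

A->B, B->D, C->CB, D->DA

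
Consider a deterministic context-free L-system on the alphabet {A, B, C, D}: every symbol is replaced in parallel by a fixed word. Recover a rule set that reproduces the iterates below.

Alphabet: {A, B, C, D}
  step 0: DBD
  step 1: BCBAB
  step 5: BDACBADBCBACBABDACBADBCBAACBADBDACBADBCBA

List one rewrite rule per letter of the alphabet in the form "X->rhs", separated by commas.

  step 0 ⇒ step 1: DBD ⇒ B·CBA·B
    B ↦ CBA
    D ↦ B
    A ↦ D  (constrained at step 1)
    C ↦ A  (constrained at step 1)

A->D, B->CBA, C->A, D->B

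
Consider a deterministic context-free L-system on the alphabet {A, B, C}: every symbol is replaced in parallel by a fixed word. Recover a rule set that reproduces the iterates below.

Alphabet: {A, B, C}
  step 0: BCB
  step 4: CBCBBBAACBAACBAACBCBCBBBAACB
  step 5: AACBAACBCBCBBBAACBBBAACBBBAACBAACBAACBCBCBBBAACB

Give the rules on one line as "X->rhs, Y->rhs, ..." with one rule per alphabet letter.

  step 4 ⇒ step 5: CBCBBBAACBAACBAACBCBCBBBAACB ⇒ AA·CB·AA·CB·CB·CB·B·B·AA·CB·B·B·AA·CB·B·B·AA·CB·AA·CB·AA·CB·CB·CB·B·B·AA·CB
    A ↦ B
    B ↦ CB
    C ↦ AA

A->B, B->CB, C->AA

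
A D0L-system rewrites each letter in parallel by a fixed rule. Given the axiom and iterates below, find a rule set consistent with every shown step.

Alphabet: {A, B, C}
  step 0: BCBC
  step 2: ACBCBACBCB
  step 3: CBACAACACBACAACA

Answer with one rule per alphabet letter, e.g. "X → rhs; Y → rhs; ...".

A->CB, B->CA, C->A

  step 2 ⇒ step 3: ACBCBACBCB ⇒ CB·A·CA·A·CA·CB·A·CA·A·CA
    A ↦ CB
    B ↦ CA
    C ↦ A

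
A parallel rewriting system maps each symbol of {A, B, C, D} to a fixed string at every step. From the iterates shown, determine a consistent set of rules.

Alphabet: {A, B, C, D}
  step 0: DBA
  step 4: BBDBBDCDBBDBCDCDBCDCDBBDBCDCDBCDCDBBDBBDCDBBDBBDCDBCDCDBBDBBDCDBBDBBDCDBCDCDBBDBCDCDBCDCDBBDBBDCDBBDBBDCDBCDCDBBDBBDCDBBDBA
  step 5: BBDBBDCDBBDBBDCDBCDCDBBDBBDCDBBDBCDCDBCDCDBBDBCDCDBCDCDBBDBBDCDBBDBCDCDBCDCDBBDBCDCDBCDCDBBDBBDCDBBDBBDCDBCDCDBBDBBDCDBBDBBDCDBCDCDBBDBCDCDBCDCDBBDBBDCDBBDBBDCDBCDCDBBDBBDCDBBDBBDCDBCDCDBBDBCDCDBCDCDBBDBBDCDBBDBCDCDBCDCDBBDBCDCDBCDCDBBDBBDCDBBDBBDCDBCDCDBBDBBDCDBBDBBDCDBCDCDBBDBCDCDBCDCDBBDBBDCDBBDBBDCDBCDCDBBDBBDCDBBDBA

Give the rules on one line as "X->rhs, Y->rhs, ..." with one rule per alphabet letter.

A->BA, B->BBD, C->BCD, D->CD

  step 4 ⇒ step 5: BBDBBDCDBBDBCDCDBCDCDBBDBCDCDBCDCDBBDBBDCDBBDBBDCDBCDCDBBDBBDCDBBDBBDCDBCDCDBBDBCDCDBCDCDBBDBBDCDBBDBBDCDBCDCDBBDBBDCDBBDBA ⇒ BBD·BBD·CD·BBD·BBD·CD·BCD·CD·BBD·BBD·CD·BBD·BCD·CD·BCD·CD·BBD·BCD·CD·BCD·CD·BBD·BBD·CD·BBD·BCD·CD·BCD·CD·BBD·BCD·CD·BCD·CD·BBD·BBD·CD·BBD·BBD·CD·BCD·CD·BBD·BBD·CD·BBD·BBD·CD·BCD·CD·BBD·BCD·CD·BCD·CD·BBD·BBD·CD·BBD·BBD·CD·BCD·CD·BBD·BBD·CD·BBD·BBD·CD·BCD·CD·BBD·BCD·CD·BCD·CD·BBD·BBD·CD·BBD·BCD·CD·BCD·CD·BBD·BCD·CD·BCD·CD·BBD·BBD·CD·BBD·BBD·CD·BCD·CD·BBD·BBD·CD·BBD·BBD·CD·BCD·CD·BBD·BCD·CD·BCD·CD·BBD·BBD·CD·BBD·BBD·CD·BCD·CD·BBD·BBD·CD·BBD·BA
    A ↦ BA
    B ↦ BBD
    C ↦ BCD
    D ↦ CD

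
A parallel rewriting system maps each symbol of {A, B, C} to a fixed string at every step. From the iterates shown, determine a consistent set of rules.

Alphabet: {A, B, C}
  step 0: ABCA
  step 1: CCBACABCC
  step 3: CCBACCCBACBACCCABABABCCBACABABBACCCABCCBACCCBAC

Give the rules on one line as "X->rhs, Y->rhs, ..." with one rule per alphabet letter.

  step 0 ⇒ step 1: ABCA ⇒ CC·BAC·AB·CC
    A ↦ CC
    B ↦ BAC
    C ↦ AB

A->CC, B->BAC, C->AB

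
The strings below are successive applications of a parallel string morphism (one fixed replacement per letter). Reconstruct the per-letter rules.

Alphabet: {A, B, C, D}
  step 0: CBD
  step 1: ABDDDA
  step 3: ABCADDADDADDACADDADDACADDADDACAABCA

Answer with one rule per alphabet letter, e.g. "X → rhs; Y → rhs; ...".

A->CA, B->D, C->AB, D->DDA

  step 0 ⇒ step 1: CBD ⇒ AB·D·DDA
    B ↦ D
    C ↦ AB
    D ↦ DDA
    A ↦ CA  (constrained at step 1)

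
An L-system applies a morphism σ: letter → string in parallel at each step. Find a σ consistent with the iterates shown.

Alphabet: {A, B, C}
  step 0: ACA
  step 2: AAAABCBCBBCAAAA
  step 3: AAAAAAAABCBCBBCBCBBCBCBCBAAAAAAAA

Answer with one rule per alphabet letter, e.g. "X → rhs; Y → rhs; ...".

  step 2 ⇒ step 3: AAAABCBCBBCAAAA ⇒ AA·AA·AA·AA·BC·BCB·BC·BCB·BC·BC·BCB·AA·AA·AA·AA
    A ↦ AA
    B ↦ BC
    C ↦ BCB

A->AA, B->BC, C->BCB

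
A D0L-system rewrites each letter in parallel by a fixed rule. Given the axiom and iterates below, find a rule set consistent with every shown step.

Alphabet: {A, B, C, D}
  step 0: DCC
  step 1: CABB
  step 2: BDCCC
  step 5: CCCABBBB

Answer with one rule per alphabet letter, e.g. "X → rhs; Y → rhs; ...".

A->DC, B->C, C->B, D->CA

  step 1 ⇒ step 2: CABB ⇒ B·DC·C·C
    A ↦ DC
    B ↦ C
    C ↦ B
  step 0 ⇒ step 1: DCC ⇒ CA·B·B
    D ↦ CA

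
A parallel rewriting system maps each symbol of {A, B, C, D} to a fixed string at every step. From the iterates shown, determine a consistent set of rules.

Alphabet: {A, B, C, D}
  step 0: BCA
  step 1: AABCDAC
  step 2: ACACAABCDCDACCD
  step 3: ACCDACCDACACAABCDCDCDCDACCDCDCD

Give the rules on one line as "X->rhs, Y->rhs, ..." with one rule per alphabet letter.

A->AC, B->AAB, C->CD, D->CD

  step 2 ⇒ step 3: ACACAABCDCDACCD ⇒ AC·CD·AC·CD·AC·AC·AAB·CD·CD·CD·CD·AC·CD·CD·CD
    A ↦ AC
    B ↦ AAB
    C ↦ CD
    D ↦ CD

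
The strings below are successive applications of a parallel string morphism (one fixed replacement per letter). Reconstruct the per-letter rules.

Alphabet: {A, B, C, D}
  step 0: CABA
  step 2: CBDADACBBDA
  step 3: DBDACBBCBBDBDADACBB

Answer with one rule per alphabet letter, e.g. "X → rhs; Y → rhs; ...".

  step 2 ⇒ step 3: CBDADACBBDA ⇒ DB·DA·CB·B·CB·B·DB·DA·DA·CB·B
    A ↦ B
    B ↦ DA
    C ↦ DB
    D ↦ CB

A->B, B->DA, C->DB, D->CB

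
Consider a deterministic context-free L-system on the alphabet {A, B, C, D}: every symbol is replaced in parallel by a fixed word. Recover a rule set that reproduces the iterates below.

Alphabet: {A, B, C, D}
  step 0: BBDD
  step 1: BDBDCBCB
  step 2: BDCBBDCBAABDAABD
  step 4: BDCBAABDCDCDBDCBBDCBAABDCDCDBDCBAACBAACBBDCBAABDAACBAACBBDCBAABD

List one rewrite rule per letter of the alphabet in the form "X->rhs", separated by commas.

  step 1 ⇒ step 2: BDBDCBCB ⇒ BD·CB·BD·CB·AA·BD·AA·BD
    B ↦ BD
    C ↦ AA
    D ↦ CB
    A ↦ CD  (constrained at step 2)

A->CD, B->BD, C->AA, D->CB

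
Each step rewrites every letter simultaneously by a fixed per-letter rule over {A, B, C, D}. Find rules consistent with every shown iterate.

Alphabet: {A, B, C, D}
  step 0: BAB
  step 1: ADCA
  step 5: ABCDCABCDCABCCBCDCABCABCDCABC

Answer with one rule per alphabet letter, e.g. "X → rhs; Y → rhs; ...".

  step 0 ⇒ step 1: BAB ⇒ A·DC·A
    A ↦ DC
    B ↦ A
    C ↦ BC  (constrained at step 1)
    D ↦ C  (constrained at step 1)

A->DC, B->A, C->BC, D->C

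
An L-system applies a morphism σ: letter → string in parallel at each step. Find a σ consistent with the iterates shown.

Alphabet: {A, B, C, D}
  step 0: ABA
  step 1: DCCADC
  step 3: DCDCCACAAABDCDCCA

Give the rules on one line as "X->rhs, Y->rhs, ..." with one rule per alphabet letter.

  step 0 ⇒ step 1: ABA ⇒ DC·CA·DC
    A ↦ DC
    B ↦ CA
    C ↦ B  (constrained at step 1)
    D ↦ AA  (constrained at step 1)

A->DC, B->CA, C->B, D->AA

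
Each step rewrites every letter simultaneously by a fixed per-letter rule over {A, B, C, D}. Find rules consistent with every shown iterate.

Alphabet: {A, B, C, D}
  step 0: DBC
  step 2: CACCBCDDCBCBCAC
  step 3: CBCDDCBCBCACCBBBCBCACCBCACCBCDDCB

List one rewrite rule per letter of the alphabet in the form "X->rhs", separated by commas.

A->CDD, B->CAC, C->CB, D->B

  step 2 ⇒ step 3: CACCBCDDCBCBCAC ⇒ CB·CDD·CB·CB·CAC·CB·B·B·CB·CAC·CB·CAC·CB·CDD·CB
    A ↦ CDD
    B ↦ CAC
    C ↦ CB
    D ↦ B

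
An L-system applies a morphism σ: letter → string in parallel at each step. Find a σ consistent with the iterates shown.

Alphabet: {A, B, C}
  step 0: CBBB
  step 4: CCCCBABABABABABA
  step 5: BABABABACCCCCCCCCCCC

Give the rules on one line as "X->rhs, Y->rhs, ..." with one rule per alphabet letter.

A->C, B->C, C->BA

  step 4 ⇒ step 5: CCCCBABABABABABA ⇒ BA·BA·BA·BA·C·C·C·C·C·C·C·C·C·C·C·C
    A ↦ C
    B ↦ C
    C ↦ BA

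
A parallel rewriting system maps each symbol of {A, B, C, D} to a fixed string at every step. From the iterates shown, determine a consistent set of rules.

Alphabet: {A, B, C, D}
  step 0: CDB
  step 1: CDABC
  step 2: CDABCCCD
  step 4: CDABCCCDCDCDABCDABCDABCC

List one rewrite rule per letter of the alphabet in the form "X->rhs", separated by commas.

A->C, B->C, C->CD, D->AB

  step 1 ⇒ step 2: CDABC ⇒ CD·AB·C·C·CD
    A ↦ C
    B ↦ C
    C ↦ CD
    D ↦ AB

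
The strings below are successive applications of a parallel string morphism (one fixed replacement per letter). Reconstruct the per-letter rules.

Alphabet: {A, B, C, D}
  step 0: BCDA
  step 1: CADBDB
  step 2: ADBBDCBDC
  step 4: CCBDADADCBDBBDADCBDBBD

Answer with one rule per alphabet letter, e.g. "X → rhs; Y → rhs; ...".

  step 1 ⇒ step 2: CADBDB ⇒ AD·B·BD·C·BD·C
    A ↦ B
    B ↦ C
    C ↦ AD
    D ↦ BD

A->B, B->C, C->AD, D->BD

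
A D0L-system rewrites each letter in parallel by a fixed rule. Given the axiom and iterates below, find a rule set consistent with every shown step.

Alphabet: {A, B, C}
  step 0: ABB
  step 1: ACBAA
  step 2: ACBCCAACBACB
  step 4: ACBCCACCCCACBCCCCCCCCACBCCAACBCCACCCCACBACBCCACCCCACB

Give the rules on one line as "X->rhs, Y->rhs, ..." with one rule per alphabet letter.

A->ACB, B->A, C->CC

  step 1 ⇒ step 2: ACBAA ⇒ ACB·CC·A·ACB·ACB
    A ↦ ACB
    B ↦ A
    C ↦ CC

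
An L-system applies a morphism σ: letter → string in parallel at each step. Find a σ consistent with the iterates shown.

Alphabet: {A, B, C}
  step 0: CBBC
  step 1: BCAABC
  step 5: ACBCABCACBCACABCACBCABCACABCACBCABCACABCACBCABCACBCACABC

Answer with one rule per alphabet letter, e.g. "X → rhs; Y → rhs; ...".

  step 0 ⇒ step 1: CBBC ⇒ BC·A·A·BC
    B ↦ A
    C ↦ BC
    A ↦ AC  (constrained at step 1)

A->AC, B->A, C->BC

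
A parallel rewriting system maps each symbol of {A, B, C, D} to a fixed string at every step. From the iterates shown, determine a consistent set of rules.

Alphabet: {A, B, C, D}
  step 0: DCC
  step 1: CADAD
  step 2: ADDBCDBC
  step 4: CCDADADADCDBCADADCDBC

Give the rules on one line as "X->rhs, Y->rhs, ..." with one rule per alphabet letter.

A->DB, B->CD, C->AD, D->C

  step 1 ⇒ step 2: CADAD ⇒ AD·DB·C·DB·C
    A ↦ DB
    C ↦ AD
    D ↦ C
    B ↦ CD  (constrained at step 2)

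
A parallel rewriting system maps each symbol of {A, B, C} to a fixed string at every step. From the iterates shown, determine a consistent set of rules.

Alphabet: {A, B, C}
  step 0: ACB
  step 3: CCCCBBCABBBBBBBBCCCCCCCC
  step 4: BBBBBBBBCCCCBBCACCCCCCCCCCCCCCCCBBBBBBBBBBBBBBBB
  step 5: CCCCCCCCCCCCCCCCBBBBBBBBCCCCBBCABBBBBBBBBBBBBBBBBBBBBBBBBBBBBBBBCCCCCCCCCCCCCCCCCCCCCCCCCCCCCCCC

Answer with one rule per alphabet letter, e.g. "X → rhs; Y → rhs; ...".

  step 4 ⇒ step 5: BBBBBBBBCCCCBBCACCCCCCCCCCCCCCCCBBBBBBBBBBBBBBBB ⇒ CC·CC·CC·CC·CC·CC·CC·CC·BB·BB·BB·BB·CC·CC·BB·CA·BB·BB·BB·BB·BB·BB·BB·BB·BB·BB·BB·BB·BB·BB·BB·BB·CC·CC·CC·CC·CC·CC·CC·CC·CC·CC·CC·CC·CC·CC·CC·CC
    A ↦ CA
    B ↦ CC
    C ↦ BB

A->CA, B->CC, C->BB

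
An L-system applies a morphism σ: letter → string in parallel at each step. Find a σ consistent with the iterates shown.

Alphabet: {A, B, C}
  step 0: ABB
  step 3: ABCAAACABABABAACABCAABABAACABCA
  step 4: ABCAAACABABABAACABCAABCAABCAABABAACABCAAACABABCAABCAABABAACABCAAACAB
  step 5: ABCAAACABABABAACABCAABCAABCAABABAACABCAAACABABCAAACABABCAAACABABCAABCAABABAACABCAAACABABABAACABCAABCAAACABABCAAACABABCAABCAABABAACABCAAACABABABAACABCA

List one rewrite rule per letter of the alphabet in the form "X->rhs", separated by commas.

A->AB, B->CA, C->AAC

  step 4 ⇒ step 5: ABCAAACABABABAACABCAABCAABCAABABAACABCAAACABABCAABCAABABAACABCAAACAB ⇒ AB·CA·AAC·AB·AB·AB·AAC·AB·CA·AB·CA·AB·CA·AB·AB·AAC·AB·CA·AAC·AB·AB·CA·AAC·AB·AB·CA·AAC·AB·AB·CA·AB·CA·AB·AB·AAC·AB·CA·AAC·AB·AB·AB·AAC·AB·CA·AB·CA·AAC·AB·AB·CA·AAC·AB·AB·CA·AB·CA·AB·AB·AAC·AB·CA·AAC·AB·AB·AB·AAC·AB·CA
    A ↦ AB
    B ↦ CA
    C ↦ AAC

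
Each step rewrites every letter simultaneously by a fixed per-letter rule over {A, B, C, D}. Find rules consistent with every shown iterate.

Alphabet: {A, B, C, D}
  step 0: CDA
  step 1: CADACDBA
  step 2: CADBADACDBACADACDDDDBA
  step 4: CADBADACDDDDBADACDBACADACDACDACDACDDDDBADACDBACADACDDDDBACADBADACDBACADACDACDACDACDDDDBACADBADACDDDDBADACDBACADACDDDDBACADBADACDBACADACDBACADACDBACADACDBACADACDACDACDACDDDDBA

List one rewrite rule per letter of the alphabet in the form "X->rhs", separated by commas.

  step 1 ⇒ step 2: CADACDBA ⇒ CA·DBA·DAC·DBA·CA·DAC·DDD·DBA
    A ↦ DBA
    B ↦ DDD
    C ↦ CA
    D ↦ DAC

A->DBA, B->DDD, C->CA, D->DAC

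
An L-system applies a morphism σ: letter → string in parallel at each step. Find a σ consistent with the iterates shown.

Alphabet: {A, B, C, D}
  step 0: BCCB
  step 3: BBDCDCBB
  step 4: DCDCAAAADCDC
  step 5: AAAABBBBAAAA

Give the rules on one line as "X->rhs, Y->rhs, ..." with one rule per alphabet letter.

A->B, B->DC, C->A, D->A

  step 4 ⇒ step 5: DCDCAAAADCDC ⇒ A·A·A·A·B·B·B·B·A·A·A·A
    A ↦ B
    C ↦ A
    D ↦ A
  step 3 ⇒ step 4: BBDCDCBB ⇒ DC·DC·A·A·A·A·DC·DC
    B ↦ DC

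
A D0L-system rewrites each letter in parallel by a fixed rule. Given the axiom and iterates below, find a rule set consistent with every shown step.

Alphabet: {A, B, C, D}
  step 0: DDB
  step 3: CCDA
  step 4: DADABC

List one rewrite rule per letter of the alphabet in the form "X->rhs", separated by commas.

  step 3 ⇒ step 4: CCDA ⇒ DA·DA·B·C
    A ↦ C
    C ↦ DA
    D ↦ B
    B ↦ A  (constrained at step 0)

A->C, B->A, C->DA, D->B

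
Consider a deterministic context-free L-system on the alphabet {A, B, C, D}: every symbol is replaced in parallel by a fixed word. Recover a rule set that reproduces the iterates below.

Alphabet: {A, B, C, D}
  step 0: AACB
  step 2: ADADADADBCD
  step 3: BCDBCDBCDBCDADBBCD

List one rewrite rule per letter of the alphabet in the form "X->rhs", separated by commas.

  step 2 ⇒ step 3: ADADADADBCD ⇒ B·CD·B·CD·B·CD·B·CD·AD·BB·CD
    A ↦ B
    B ↦ AD
    C ↦ BB
    D ↦ CD

A->B, B->AD, C->BB, D->CD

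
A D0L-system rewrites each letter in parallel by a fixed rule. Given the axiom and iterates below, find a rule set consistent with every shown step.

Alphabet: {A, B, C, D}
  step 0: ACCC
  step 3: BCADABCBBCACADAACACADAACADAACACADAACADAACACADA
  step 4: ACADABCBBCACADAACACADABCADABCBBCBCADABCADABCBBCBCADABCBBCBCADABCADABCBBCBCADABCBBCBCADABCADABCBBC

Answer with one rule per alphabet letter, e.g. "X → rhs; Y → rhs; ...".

  step 3 ⇒ step 4: BCADABCBBCACADAACACADAACADAACACADAACADAACACADA ⇒ AC·ADA·BC·B·BC·AC·ADA·AC·AC·ADA·BC·ADA·BC·B·BC·BC·ADA·BC·ADA·BC·B·BC·BC·ADA·BC·B·BC·BC·ADA·BC·ADA·BC·B·BC·BC·ADA·BC·B·BC·BC·ADA·BC·ADA·BC·B·BC
    A ↦ BC
    B ↦ AC
    C ↦ ADA
    D ↦ B

A->BC, B->AC, C->ADA, D->B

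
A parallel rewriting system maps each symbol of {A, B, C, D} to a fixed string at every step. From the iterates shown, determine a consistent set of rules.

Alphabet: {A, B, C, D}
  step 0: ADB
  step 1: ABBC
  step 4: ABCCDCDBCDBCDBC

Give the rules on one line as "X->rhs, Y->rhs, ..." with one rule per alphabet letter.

  step 0 ⇒ step 1: ADB ⇒ AB·B·C
    A ↦ AB
    B ↦ C
    D ↦ B
    C ↦ CD  (constrained at step 1)

A->AB, B->C, C->CD, D->B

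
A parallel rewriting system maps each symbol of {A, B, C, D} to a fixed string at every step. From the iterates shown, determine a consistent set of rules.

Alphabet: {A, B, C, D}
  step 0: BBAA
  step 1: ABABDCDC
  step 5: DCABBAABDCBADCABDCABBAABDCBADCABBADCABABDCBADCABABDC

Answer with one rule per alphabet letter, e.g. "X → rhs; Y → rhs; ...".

  step 0 ⇒ step 1: BBAA ⇒ AB·AB·DC·DC
    A ↦ DC
    B ↦ AB
    C ↦ A  (constrained at step 1)
    D ↦ B  (constrained at step 1)

A->DC, B->AB, C->A, D->B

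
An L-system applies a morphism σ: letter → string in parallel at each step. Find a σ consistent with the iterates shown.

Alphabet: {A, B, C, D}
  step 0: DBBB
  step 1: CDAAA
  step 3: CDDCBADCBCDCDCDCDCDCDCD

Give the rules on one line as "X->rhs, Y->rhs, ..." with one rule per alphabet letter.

A->DD, B->A, C->DCB, D->CD

  step 0 ⇒ step 1: DBBB ⇒ CD·A·A·A
    B ↦ A
    D ↦ CD
    A ↦ DD  (constrained at step 1)
    C ↦ DCB  (constrained at step 1)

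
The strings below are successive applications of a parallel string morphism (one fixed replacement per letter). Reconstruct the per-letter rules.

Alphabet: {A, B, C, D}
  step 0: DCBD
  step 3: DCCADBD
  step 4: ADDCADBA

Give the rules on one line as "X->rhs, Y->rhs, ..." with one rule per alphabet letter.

A->C, B->DB, C->D, D->A

  step 3 ⇒ step 4: DCCADBD ⇒ A·D·D·C·A·DB·A
    A ↦ C
    B ↦ DB
    C ↦ D
    D ↦ A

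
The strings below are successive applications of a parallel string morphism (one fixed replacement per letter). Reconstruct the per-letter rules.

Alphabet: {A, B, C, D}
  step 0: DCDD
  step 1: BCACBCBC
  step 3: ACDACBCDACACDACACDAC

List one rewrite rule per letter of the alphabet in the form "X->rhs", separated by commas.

  step 0 ⇒ step 1: DCDD ⇒ BC·AC·BC·BC
    C ↦ AC
    D ↦ BC
    A ↦ D  (constrained at step 1)
    B ↦ C  (constrained at step 1)

A->D, B->C, C->AC, D->BC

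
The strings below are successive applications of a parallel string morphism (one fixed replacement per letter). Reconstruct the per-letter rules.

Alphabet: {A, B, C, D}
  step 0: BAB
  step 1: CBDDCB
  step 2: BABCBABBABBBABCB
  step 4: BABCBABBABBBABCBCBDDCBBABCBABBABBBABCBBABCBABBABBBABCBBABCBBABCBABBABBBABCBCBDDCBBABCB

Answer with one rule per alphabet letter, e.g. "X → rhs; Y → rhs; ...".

  step 1 ⇒ step 2: CBDDCB ⇒ BAB·CB·ABB·ABB·BAB·CB
    B ↦ CB
    C ↦ BAB
    D ↦ ABB
  step 0 ⇒ step 1: BAB ⇒ CB·DD·CB
    A ↦ DD

A->DD, B->CB, C->BAB, D->ABB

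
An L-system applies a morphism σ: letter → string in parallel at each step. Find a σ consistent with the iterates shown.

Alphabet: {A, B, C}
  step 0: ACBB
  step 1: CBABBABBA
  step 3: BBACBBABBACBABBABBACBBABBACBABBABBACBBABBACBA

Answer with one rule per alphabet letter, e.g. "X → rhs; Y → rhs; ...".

A->C, B->BBA, C->BA

  step 0 ⇒ step 1: ACBB ⇒ C·BA·BBA·BBA
    A ↦ C
    B ↦ BBA
    C ↦ BA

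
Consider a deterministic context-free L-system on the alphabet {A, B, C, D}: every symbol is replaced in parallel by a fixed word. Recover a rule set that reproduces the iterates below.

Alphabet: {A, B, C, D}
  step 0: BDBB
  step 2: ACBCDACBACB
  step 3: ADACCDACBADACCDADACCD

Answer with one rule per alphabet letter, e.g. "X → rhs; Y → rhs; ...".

  step 2 ⇒ step 3: ACBCDACBACB ⇒ AD·AC·CD·AC·B·AD·AC·CD·AD·AC·CD
    A ↦ AD
    B ↦ CD
    C ↦ AC
    D ↦ B

A->AD, B->CD, C->AC, D->B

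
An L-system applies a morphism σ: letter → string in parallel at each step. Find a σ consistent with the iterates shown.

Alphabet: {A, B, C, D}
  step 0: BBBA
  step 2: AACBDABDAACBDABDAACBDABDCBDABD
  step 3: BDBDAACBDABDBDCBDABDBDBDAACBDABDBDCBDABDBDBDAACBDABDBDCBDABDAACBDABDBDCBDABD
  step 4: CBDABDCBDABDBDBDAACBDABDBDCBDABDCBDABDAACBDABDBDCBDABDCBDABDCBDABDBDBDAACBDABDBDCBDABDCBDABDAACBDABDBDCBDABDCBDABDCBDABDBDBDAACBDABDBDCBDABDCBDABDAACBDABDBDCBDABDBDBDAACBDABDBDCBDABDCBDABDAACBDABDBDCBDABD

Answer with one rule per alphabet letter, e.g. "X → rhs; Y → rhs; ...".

A->BD, B->CBD, C->AA, D->ABD

  step 3 ⇒ step 4: BDBDAACBDABDBDCBDABDBDBDAACBDABDBDCBDABDBDBDAACBDABDBDCBDABDAACBDABDBDCBDABD ⇒ CBD·ABD·CBD·ABD·BD·BD·AA·CBD·ABD·BD·CBD·ABD·CBD·ABD·AA·CBD·ABD·BD·CBD·ABD·CBD·ABD·CBD·ABD·BD·BD·AA·CBD·ABD·BD·CBD·ABD·CBD·ABD·AA·CBD·ABD·BD·CBD·ABD·CBD·ABD·CBD·ABD·BD·BD·AA·CBD·ABD·BD·CBD·ABD·CBD·ABD·AA·CBD·ABD·BD·CBD·ABD·BD·BD·AA·CBD·ABD·BD·CBD·ABD·CBD·ABD·AA·CBD·ABD·BD·CBD·ABD
    A ↦ BD
    B ↦ CBD
    C ↦ AA
    D ↦ ABD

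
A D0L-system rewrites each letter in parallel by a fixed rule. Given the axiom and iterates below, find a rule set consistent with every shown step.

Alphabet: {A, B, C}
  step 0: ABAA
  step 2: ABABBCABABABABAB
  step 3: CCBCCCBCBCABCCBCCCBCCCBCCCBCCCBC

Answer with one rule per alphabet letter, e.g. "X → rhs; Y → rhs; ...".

A->CC, B->BC, C->AB

  step 2 ⇒ step 3: ABABBCABABABABAB ⇒ CC·BC·CC·BC·BC·AB·CC·BC·CC·BC·CC·BC·CC·BC·CC·BC
    A ↦ CC
    B ↦ BC
    C ↦ AB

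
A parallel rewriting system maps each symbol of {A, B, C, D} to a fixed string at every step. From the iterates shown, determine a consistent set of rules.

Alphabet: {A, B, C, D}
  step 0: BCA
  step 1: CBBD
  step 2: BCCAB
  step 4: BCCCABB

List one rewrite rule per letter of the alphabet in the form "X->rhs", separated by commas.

  step 1 ⇒ step 2: CBBD ⇒ B·C·C·AB
    B ↦ C
    C ↦ B
    D ↦ AB
  step 0 ⇒ step 1: BCA ⇒ C·B·BD
    A ↦ BD

A->BD, B->C, C->B, D->AB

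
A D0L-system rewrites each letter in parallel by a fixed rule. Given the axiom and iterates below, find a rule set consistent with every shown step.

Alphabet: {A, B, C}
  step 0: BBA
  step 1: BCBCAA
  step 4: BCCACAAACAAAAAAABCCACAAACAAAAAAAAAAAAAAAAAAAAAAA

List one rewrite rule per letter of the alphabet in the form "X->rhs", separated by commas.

A->AA, B->BC, C->CA

  step 0 ⇒ step 1: BBA ⇒ BC·BC·AA
    A ↦ AA
    B ↦ BC
    C ↦ CA  (constrained at step 1)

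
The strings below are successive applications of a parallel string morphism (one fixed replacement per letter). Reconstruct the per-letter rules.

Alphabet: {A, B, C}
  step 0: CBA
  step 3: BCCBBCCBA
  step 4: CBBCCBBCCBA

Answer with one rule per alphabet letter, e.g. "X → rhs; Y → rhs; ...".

  step 3 ⇒ step 4: BCCBBCCBA ⇒ C·B·B·C·C·B·B·C·CBA
    A ↦ CBA
    B ↦ C
    C ↦ B

A->CBA, B->C, C->B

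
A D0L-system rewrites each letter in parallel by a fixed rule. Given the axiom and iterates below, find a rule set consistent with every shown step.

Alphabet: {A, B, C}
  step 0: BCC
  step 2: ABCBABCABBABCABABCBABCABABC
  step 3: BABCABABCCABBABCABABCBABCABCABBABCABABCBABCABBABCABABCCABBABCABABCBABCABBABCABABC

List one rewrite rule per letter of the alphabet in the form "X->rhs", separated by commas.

A->BAB, B->CAB, C->ABC

  step 2 ⇒ step 3: ABCBABCABBABCABABCBABCABABC ⇒ BAB·CAB·ABC·CAB·BAB·CAB·ABC·BAB·CAB·CAB·BAB·CAB·ABC·BAB·CAB·BAB·CAB·ABC·CAB·BAB·CAB·ABC·BAB·CAB·BAB·CAB·ABC
    A ↦ BAB
    B ↦ CAB
    C ↦ ABC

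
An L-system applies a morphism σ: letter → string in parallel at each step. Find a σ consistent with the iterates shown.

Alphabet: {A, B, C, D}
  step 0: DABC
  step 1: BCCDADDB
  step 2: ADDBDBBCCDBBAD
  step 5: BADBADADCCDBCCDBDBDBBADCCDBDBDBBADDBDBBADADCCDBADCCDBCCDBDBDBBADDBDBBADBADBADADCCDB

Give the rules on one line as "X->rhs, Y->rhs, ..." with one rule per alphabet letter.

A->CCD, B->AD, C->DB, D->B

  step 1 ⇒ step 2: BCCDADDB ⇒ AD·DB·DB·B·CCD·B·B·AD
    A ↦ CCD
    B ↦ AD
    C ↦ DB
    D ↦ B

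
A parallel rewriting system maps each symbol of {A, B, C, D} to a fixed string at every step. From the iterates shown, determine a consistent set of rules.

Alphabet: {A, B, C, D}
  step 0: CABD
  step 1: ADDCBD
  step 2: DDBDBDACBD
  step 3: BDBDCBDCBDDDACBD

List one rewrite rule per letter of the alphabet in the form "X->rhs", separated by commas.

A->DD, B->C, C->A, D->BD

  step 2 ⇒ step 3: DDBDBDACBD ⇒ BD·BD·C·BD·C·BD·DD·A·C·BD
    A ↦ DD
    B ↦ C
    C ↦ A
    D ↦ BD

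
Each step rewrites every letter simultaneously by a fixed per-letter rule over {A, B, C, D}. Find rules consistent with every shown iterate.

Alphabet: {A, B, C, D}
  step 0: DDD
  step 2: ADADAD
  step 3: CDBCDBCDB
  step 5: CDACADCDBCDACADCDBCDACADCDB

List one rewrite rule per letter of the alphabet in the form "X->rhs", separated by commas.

  step 2 ⇒ step 3: ADADAD ⇒ CD·B·CD·B·CD·B
    A ↦ CD
    D ↦ B
    B ↦ AD  (constrained at step 3)
    C ↦ AC  (constrained at step 3)

A->CD, B->AD, C->AC, D->B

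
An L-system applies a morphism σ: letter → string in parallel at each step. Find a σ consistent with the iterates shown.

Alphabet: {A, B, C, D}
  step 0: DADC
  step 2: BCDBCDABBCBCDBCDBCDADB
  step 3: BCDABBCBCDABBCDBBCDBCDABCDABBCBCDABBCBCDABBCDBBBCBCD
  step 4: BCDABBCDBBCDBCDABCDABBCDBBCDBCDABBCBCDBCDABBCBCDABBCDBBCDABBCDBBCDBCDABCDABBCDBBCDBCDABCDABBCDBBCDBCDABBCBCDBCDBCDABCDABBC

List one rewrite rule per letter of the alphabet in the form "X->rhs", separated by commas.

A->DB, B->BCD, C->A, D->BBC

  step 3 ⇒ step 4: BCDABBCBCDABBCDBBCDBCDABCDABBCBCDABBCBCDABBCDBBBCBCD ⇒ BCD·A·BBC·DB·BCD·BCD·A·BCD·A·BBC·DB·BCD·BCD·A·BBC·BCD·BCD·A·BBC·BCD·A·BBC·DB·BCD·A·BBC·DB·BCD·BCD·A·BCD·A·BBC·DB·BCD·BCD·A·BCD·A·BBC·DB·BCD·BCD·A·BBC·BCD·BCD·BCD·A·BCD·A·BBC
    A ↦ DB
    B ↦ BCD
    C ↦ A
    D ↦ BBC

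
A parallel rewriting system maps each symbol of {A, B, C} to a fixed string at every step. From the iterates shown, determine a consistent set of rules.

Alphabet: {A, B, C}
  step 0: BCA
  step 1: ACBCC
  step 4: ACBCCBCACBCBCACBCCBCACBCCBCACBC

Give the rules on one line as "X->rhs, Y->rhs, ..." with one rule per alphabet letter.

  step 0 ⇒ step 1: BCA ⇒ AC·BC·C
    A ↦ C
    B ↦ AC
    C ↦ BC

A->C, B->AC, C->BC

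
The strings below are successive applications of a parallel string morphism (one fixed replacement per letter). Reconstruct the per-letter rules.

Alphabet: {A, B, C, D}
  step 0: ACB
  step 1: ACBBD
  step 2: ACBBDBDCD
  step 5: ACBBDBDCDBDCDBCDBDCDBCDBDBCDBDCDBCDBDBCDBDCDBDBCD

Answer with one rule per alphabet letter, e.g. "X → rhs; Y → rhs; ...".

  step 1 ⇒ step 2: ACBBD ⇒ AC·B·BD·BD·CD
    A ↦ AC
    B ↦ BD
    C ↦ B
    D ↦ CD

A->AC, B->BD, C->B, D->CD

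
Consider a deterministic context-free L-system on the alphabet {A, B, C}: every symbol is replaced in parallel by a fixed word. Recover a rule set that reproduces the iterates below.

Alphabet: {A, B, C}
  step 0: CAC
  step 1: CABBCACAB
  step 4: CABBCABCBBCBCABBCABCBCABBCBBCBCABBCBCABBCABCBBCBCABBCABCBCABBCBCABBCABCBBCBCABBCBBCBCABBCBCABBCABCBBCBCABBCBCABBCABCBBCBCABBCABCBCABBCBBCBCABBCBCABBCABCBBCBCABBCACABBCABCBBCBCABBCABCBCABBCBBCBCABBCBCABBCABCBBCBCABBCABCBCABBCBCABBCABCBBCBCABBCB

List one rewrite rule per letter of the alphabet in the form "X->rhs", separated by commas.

A->BCA, B->BCB, C->CAB

  step 0 ⇒ step 1: CAC ⇒ CAB·BCA·CAB
    A ↦ BCA
    C ↦ CAB
    B ↦ BCB  (constrained at step 1)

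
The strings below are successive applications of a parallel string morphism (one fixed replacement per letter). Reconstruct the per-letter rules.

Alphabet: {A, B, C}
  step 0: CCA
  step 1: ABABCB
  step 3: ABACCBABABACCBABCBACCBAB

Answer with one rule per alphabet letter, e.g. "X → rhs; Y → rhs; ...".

A->CB, B->AC, C->AB

  step 0 ⇒ step 1: CCA ⇒ AB·AB·CB
    A ↦ CB
    C ↦ AB
    B ↦ AC  (constrained at step 1)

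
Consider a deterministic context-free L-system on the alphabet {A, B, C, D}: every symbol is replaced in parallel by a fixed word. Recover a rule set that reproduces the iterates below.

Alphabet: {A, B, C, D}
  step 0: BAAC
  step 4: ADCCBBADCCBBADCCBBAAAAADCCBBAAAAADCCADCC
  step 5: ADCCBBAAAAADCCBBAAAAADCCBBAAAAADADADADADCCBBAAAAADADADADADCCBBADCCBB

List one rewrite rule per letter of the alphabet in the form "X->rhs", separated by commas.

  step 4 ⇒ step 5: ADCCBBADCCBBADCCBBAAAAADCCBBAAAAADCCADCC ⇒ AD·CC·B·B·AA·AA·AD·CC·B·B·AA·AA·AD·CC·B·B·AA·AA·AD·AD·AD·AD·AD·CC·B·B·AA·AA·AD·AD·AD·AD·AD·CC·B·B·AD·CC·B·B
    A ↦ AD
    B ↦ AA
    C ↦ B
    D ↦ CC

A->AD, B->AA, C->B, D->CC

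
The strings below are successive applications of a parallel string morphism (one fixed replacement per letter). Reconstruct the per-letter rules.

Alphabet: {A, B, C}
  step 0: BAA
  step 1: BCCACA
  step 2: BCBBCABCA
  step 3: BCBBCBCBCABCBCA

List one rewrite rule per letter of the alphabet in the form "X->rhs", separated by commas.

A->CA, B->BC, C->B

  step 2 ⇒ step 3: BCBBCABCA ⇒ BC·B·BC·BC·B·CA·BC·B·CA
    A ↦ CA
    B ↦ BC
    C ↦ B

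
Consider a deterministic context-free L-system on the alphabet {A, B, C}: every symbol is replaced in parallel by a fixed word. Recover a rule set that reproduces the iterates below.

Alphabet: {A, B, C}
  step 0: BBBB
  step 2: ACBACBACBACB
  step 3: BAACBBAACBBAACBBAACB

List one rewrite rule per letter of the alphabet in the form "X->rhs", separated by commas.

A->BA, B->CB, C->A

  step 2 ⇒ step 3: ACBACBACBACB ⇒ BA·A·CB·BA·A·CB·BA·A·CB·BA·A·CB
    A ↦ BA
    B ↦ CB
    C ↦ A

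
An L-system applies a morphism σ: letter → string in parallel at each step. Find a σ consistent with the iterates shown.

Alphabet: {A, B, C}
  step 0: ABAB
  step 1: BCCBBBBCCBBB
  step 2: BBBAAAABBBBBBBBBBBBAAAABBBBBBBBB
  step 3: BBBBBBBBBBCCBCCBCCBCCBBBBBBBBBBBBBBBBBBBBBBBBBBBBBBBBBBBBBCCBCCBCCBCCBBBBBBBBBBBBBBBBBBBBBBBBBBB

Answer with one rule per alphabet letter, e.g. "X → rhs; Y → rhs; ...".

A->BCC, B->BBB, C->AA

  step 2 ⇒ step 3: BBBAAAABBBBBBBBBBBBAAAABBBBBBBBB ⇒ BBB·BBB·BBB·BCC·BCC·BCC·BCC·BBB·BBB·BBB·BBB·BBB·BBB·BBB·BBB·BBB·BBB·BBB·BBB·BCC·BCC·BCC·BCC·BBB·BBB·BBB·BBB·BBB·BBB·BBB·BBB·BBB
    A ↦ BCC
    B ↦ BBB
  step 1 ⇒ step 2: BCCBBBBCCBBB ⇒ BBB·AA·AA·BBB·BBB·BBB·BBB·AA·AA·BBB·BBB·BBB
    C ↦ AA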